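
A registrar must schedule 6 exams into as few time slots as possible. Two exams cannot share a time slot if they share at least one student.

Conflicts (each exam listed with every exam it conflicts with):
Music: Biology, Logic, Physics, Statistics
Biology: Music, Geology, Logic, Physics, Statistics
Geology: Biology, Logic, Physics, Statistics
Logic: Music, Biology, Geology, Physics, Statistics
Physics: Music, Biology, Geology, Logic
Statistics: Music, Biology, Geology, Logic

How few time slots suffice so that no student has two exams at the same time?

Music, Biology, Logic, Physics all conflict with each other, so at least 4 time slots are needed.
A valid assignment using 4 time slots: Music=4, Biology=2, Geology=4, Logic=1, Physics=3, Statistics=3. No two conflicting exams share a time slot.

4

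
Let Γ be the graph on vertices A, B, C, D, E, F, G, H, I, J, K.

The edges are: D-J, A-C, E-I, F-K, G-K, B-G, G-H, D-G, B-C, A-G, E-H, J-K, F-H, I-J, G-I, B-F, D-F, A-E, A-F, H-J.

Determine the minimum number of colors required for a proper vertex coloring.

2

A and C are adjacent, so at least 2 colors are needed.
A valid assignment using 2 colors: A=blue, B=blue, C=red, D=blue, E=red, F=red, G=red, H=blue, I=blue, J=red, K=blue. No two adjacent vertices share a color.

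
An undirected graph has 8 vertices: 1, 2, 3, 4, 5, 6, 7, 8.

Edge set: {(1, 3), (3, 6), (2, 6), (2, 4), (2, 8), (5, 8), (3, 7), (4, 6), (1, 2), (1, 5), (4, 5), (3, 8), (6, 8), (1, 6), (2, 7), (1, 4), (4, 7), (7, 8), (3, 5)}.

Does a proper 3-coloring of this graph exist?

No

1, 2, 4, 6 form a clique, so at least 4 colors are needed.
So 3 colors are not enough.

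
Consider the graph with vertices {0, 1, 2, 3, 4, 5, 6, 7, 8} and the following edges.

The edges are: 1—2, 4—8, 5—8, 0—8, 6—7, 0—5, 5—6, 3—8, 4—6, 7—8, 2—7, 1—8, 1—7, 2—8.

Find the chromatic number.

1, 2, 7, 8 are mutually adjacent (a clique of size 4), so at least 4 colors are needed.
One proper 4-coloring: 0=green, 1=yellow, 2=green, 3=blue, 4=blue, 5=blue, 6=red, 7=blue, 8=red. Each edge has distinct colors on its endpoints.

4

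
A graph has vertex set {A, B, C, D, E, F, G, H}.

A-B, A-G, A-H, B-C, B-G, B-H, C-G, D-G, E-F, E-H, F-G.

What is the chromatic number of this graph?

3

B, C, G are mutually adjacent, so at least 3 colors are needed.
3 colors suffice: A=green, B=blue, C=green, D=blue, E=blue, F=green, G=red, H=red. No two adjacent vertices share a color.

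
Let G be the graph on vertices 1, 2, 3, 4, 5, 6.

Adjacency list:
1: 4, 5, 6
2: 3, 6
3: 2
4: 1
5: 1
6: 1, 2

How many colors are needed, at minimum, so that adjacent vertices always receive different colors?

2

2 and 3 are adjacent, so at least 2 colors are needed.
A valid assignment using 2 colors: 1=red, 2=red, 3=blue, 4=blue, 5=blue, 6=blue. No two adjacent vertices share a color.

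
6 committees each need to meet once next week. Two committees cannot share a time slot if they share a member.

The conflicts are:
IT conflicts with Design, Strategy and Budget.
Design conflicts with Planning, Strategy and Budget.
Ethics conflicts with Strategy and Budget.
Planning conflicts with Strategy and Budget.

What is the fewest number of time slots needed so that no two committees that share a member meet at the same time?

Design, Planning, Budget pairwise conflict, so at least 3 time slots are needed.
A valid assignment using 3 time slots: IT=3, Design=2, Ethics=2, Planning=3, Strategy=1, Budget=1. Each listed conflict is separated.

3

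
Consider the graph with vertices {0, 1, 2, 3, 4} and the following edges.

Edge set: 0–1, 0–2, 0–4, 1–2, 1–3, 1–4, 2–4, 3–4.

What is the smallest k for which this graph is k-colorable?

4

0, 1, 2, 4 form a clique, so at least 4 colors are needed.
4 colors suffice: color a → {1}; color b → {4}; color c → {0, 3}; color d → {2}. Each edge has distinct colors on its endpoints.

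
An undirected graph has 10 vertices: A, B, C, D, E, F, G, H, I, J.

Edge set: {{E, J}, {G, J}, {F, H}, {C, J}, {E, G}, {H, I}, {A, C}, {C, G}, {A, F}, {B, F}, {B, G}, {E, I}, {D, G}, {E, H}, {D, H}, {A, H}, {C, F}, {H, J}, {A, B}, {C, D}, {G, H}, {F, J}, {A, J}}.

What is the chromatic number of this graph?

4

E, G, H, J form a clique, so at least 4 colors are needed.
A valid assignment using 4 colors: A=4, B=1, C=1, D=3, E=4, F=2, G=2, H=1, I=2, J=3. No two adjacent vertices share a color.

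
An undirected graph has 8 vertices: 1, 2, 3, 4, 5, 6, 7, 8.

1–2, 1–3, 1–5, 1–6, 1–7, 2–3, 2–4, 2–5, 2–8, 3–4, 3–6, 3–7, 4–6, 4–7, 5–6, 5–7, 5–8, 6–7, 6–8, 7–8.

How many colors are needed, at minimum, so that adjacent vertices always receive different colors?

4

5, 6, 7, 8 are pairwise adjacent (a clique of size 4), so at least 4 colors are needed.
4 colors suffice: color red → {2, 6}; color blue → {7}; color green → {3, 5}; color yellow → {1, 4, 8}. Each edge has distinct colors on its endpoints.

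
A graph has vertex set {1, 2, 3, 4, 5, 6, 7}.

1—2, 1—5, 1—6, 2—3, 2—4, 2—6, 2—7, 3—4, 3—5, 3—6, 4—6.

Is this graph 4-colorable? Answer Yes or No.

The chromatic number is 4. 2, 3, 4, 6 are pairwise adjacent (a clique of size 4), so at least 4 colors are needed.
A valid assignment using 4 colors: 1=c, 2=a, 3=c, 4=d, 5=a, 6=b, 7=b.
That is already a proper 4-coloring.

Yes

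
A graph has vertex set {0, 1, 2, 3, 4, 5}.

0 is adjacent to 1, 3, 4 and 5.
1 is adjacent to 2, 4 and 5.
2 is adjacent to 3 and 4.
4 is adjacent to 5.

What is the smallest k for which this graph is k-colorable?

0, 1, 4, 5 form a clique, so at least 4 colors are needed.
4 colors suffice: 0=c, 1=b, 2=c, 3=a, 4=a, 5=d. Each edge has distinct colors on its endpoints.

4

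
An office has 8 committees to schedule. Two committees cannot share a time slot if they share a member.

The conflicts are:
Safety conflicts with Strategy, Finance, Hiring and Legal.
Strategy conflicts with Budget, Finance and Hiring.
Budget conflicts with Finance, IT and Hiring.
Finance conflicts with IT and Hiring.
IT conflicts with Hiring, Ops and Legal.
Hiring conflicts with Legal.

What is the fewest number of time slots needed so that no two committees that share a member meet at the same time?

Safety, Strategy, Finance, Hiring are mutually in conflict, so at least 4 time slots are needed.
4 time slots suffice: time slot 1 → {Hiring, Ops}; time slot 2 → {Strategy, IT}; time slot 3 → {Finance, Legal}; time slot 4 → {Safety, Budget}. No two conflicting committees share a time slot.

4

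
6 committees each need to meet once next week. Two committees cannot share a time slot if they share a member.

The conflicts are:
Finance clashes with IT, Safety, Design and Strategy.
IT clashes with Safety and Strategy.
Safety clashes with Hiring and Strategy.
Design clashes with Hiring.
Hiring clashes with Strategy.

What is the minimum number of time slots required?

Finance, IT, Safety, Strategy all conflict with each other, so at least 4 time slots are needed.
A valid assignment using 4 time slots: Finance=3, IT=4, Safety=2, Design=1, Hiring=3, Strategy=1. Each listed conflict is separated.

4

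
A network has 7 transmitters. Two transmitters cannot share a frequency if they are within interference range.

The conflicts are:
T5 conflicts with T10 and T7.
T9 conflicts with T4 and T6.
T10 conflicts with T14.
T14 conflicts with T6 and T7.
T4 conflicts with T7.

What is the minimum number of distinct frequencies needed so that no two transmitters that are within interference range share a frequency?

The cycle T4-T9-T6-T14-T7-T4 has odd length 5, so it cannot be 2-colored; at least 3 frequencies are needed.
3 frequencies suffice: frequency 1 → {T10, T6, T7}; frequency 2 → {T5, T9, T14}; frequency 3 → {T4}. Every pair that conflicts lands in different frequencies.

3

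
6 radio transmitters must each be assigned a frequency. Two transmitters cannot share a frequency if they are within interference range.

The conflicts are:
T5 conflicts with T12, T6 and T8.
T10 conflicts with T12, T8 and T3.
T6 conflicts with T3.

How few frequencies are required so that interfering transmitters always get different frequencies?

The cycle T12-T10-T3-T6-T5-T12 has odd length 5, so it cannot be 2-colored; at least 3 frequencies are needed.
Using 3 frequencies: T5=1, T10=1, T12=2, T6=3, T8=2, T3=2. Each listed conflict is separated.

3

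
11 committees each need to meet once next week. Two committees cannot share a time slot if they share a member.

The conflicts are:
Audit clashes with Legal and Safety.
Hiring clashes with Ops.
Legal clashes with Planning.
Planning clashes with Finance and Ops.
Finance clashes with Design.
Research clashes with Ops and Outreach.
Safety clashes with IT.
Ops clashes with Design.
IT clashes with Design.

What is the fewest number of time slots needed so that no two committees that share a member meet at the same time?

3

The cycle IT-Safety-Audit-Legal-Planning-Ops-Design-IT has odd length 7, so it cannot be 2-colored; at least 3 time slots are needed.
3 time slots suffice: time slot 1 → {Legal, Finance, Safety, Ops, Outreach}; time slot 2 → {Audit, Hiring, Planning, Research, Design}; time slot 3 → {IT}. Each listed conflict is separated.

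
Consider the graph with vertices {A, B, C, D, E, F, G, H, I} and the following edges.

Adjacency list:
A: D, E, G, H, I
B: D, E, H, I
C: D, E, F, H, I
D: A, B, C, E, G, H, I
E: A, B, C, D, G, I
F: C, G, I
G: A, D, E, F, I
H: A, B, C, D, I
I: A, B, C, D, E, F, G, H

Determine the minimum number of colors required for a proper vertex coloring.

A, D, E, G, I form a clique, so at least 5 colors are needed.
5 colors suffice: color red → {I}; color blue → {D, F}; color green → {E, H}; color yellow → {B, C, G}; color purple → {A}. No two adjacent vertices share a color.

5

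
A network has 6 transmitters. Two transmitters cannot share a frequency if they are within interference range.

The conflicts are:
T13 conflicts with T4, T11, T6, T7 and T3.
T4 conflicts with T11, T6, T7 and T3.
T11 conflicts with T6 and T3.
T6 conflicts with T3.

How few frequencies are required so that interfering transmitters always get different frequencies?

T13, T4, T11, T6, T3 all conflict with each other, so at least 5 frequencies are needed.
5 frequencies suffice: T13=1, T4=2, T11=3, T6=4, T7=3, T3=5. Every pair that conflicts lands in different frequencies.

5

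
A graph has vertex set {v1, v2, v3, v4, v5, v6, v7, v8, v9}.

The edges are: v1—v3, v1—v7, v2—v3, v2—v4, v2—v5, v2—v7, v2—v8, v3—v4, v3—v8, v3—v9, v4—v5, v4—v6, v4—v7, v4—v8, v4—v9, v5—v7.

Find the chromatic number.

4

v2, v3, v4, v8 form a clique, so at least 4 colors are needed.
A valid assignment using 4 colors: v1=R, v2=B, v3=G, v4=R, v5=Y, v6=B, v7=G, v8=Y, v9=B. No two adjacent vertices share a color.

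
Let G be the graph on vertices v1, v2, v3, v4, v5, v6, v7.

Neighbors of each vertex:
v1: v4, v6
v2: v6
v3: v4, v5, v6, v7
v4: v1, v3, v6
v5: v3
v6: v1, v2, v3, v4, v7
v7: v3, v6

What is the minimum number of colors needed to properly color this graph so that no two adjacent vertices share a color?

v1, v4, v6 are mutually adjacent, so at least 3 colors are needed.
3 colors suffice: color 1 → {v5, v6}; color 2 → {v1, v2, v3}; color 3 → {v4, v7}. No two adjacent vertices share a color.

3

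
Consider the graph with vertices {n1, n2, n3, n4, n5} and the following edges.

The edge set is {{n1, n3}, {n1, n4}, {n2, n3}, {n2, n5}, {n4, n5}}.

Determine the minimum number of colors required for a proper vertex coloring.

3

The cycle n1-n3-n2-n5-n4-n1 has odd length 5, so it cannot be 2-colored; at least 3 colors are needed.
A valid assignment using 3 colors: n1=G, n2=R, n3=B, n4=R, n5=B. No two adjacent vertices share a color.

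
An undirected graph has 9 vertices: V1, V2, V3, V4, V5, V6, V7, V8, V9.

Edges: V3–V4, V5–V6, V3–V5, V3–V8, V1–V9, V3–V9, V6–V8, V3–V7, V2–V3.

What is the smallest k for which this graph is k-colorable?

2

V6 and V8 are adjacent, so at least 2 colors are needed.
One proper 2-coloring: V1=1, V2=2, V3=1, V4=2, V5=2, V6=1, V7=2, V8=2, V9=2. No two adjacent vertices share a color.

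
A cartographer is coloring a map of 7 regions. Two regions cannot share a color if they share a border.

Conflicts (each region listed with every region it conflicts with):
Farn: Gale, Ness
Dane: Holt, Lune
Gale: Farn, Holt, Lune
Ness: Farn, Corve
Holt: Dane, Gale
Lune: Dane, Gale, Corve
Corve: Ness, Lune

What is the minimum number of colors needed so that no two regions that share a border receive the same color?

The cycle Farn-Ness-Corve-Lune-Gale-Farn has odd length 5, so it cannot be 2-colored; at least 3 colors are needed.
A valid assignment using 3 colors: Farn=3, Dane=1, Gale=1, Ness=2, Holt=2, Lune=2, Corve=1. Each listed conflict is separated.

3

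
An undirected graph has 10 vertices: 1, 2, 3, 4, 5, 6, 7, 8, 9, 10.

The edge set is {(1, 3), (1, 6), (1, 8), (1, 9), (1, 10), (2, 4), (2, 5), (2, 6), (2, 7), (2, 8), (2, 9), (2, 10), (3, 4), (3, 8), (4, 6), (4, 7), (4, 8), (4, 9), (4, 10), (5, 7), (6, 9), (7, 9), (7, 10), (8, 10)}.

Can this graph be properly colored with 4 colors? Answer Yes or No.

Yes

The chromatic number is 4. 2, 4, 8, 10 are pairwise adjacent (a clique of size 4), so at least 4 colors are needed.
One proper 4-coloring: 1=red, 2=blue, 3=blue, 4=red, 5=red, 6=yellow, 7=yellow, 8=yellow, 9=green, 10=green.
That is already a proper 4-coloring.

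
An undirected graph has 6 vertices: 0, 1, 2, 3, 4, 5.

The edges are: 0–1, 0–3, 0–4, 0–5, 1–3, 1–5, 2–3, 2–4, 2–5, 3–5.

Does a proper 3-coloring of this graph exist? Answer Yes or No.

No

0, 1, 3, 5 form a clique, so at least 4 colors are needed.
So 3 colors are not enough.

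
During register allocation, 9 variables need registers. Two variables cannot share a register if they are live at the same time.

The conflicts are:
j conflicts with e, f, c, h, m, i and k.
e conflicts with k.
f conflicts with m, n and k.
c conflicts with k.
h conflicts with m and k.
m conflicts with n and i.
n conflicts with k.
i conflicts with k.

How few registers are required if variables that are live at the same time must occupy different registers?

3

j, h, k pairwise conflict, so at least 3 registers are needed.
3 registers suffice: register 1 → {m, k}; register 2 → {j, n}; register 3 → {e, f, c, h, i}. Every pair that conflicts lands in different registers.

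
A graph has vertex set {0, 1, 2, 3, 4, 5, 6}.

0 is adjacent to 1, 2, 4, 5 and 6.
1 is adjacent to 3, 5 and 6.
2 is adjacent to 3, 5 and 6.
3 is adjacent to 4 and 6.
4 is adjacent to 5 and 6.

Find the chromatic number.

3

0, 4, 5 are mutually adjacent, so at least 3 colors are needed.
3 colors suffice: color red → {0, 3}; color blue → {5, 6}; color green → {1, 2, 4}. No two adjacent vertices share a color.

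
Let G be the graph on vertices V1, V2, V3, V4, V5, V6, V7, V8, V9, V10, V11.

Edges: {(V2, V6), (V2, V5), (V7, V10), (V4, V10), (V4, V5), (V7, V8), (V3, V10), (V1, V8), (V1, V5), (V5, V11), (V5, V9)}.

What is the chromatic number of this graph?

V2 and V6 are adjacent, so at least 2 colors are needed.
2 colors suffice: color R → {V5, V6, V8, V10}; color B → {V1, V2, V3, V4, V7, V9, V11}. No two adjacent vertices share a color.

2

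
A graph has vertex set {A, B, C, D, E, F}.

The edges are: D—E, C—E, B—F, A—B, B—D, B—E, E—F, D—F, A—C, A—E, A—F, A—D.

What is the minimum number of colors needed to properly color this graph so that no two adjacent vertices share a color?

A, B, D, E, F are mutually adjacent (a clique of size 5), so at least 5 colors are needed.
5 colors suffice: color red → {E}; color blue → {A}; color green → {B, C}; color yellow → {F}; color purple → {D}. Every edge joins two different colors.

5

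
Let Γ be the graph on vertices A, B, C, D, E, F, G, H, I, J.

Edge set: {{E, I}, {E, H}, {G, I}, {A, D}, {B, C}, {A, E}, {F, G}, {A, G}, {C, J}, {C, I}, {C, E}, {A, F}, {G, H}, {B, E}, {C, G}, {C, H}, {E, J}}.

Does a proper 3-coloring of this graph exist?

The chromatic number is 3. C, E, H form a triangle, so at least 3 colors are needed.
3 colors suffice: color 1 → {D, E, G}; color 2 → {A, C}; color 3 → {B, F, H, I, J}.
That is already a proper 3-coloring.

Yes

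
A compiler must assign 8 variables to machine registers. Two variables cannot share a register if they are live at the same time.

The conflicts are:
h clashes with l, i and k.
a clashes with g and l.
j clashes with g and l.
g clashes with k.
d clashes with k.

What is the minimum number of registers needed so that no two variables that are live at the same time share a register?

The cycle l-a-g-k-h-l has odd length 5, so it cannot be 2-colored; at least 3 registers are needed.
3 registers suffice: register 1 → {g, d, l, i}; register 2 → {a, j, k}; register 3 → {h}. No two conflicting variables share a register.

3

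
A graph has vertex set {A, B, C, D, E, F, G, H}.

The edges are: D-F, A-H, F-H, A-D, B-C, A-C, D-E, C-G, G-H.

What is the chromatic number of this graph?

2

A and C are adjacent, so at least 2 colors are needed.
A valid assignment using 2 colors: A=2, B=2, C=1, D=1, E=2, F=2, G=2, H=1. Each edge has distinct colors on its endpoints.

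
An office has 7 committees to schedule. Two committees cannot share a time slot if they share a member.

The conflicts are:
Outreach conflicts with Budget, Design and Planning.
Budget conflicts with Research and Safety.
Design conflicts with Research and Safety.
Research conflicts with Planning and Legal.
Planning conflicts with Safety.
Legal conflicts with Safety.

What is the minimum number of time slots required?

2

Research and Planning conflict, so at least 2 time slots are needed.
2 time slots suffice: Outreach=1, Budget=2, Design=2, Research=1, Planning=2, Legal=2, Safety=1. Each listed conflict is separated.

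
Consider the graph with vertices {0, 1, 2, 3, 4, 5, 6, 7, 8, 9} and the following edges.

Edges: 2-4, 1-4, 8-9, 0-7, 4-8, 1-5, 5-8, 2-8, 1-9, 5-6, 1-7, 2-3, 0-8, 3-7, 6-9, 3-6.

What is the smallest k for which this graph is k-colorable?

3

2, 4, 8 form a triangle, so at least 3 colors are needed.
3 colors suffice: color a → {1, 3, 8}; color b → {2, 6, 7}; color c → {0, 4, 5, 9}. No two adjacent vertices share a color.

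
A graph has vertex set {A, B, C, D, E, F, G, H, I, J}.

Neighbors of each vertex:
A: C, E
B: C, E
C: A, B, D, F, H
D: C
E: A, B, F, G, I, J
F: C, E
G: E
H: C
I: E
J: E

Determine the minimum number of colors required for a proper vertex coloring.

C and F are adjacent, so at least 2 colors are needed.
A valid assignment using 2 colors: A=blue, B=blue, C=red, D=blue, E=red, F=blue, G=blue, H=blue, I=blue, J=blue. No two adjacent vertices share a color.

2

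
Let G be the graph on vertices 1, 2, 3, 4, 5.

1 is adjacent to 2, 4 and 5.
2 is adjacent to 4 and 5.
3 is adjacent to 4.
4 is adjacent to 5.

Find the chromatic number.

1, 2, 4, 5 are pairwise adjacent (a clique of size 4), so at least 4 colors are needed.
4 colors suffice: 1=yellow, 2=green, 3=blue, 4=red, 5=blue. No two adjacent vertices share a color.

4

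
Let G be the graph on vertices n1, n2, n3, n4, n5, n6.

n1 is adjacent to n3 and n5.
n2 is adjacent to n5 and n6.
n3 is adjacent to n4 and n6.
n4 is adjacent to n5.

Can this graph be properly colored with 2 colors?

The cycle n3-n6-n2-n5-n1-n3 has odd length 5, so it cannot be 2-colored; at least 3 colors are needed.
So 2 colors are not enough.

No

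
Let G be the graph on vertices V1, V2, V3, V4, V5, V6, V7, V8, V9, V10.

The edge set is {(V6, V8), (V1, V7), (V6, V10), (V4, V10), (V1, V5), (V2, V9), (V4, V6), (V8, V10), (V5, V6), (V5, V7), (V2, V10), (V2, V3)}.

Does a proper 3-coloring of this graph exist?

The chromatic number is 3. V4, V6, V10 form a triangle, so at least 3 colors are needed.
3 colors suffice: color red → {V2, V6, V7}; color blue → {V3, V5, V9, V10}; color green → {V1, V4, V8}.
That is already a proper 3-coloring.

Yes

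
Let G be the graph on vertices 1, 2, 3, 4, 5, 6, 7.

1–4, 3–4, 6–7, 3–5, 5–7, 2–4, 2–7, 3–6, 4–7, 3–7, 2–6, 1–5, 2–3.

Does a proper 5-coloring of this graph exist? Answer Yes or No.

The chromatic number is 4. 2, 3, 6, 7 form a clique, so at least 4 colors are needed.
4 colors suffice: color a → {1, 7}; color b → {3}; color c → {2, 5}; color d → {4, 6}.
Since 5 ≥ 4, a proper 5-coloring certainly exists.

Yes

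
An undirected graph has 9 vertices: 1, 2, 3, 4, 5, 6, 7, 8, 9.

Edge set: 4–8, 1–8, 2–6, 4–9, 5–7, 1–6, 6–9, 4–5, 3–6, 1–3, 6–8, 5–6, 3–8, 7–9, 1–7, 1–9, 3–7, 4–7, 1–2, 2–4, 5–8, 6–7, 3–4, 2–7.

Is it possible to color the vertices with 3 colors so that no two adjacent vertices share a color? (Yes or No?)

1, 6, 7, 9 are pairwise adjacent (a clique of size 4), so at least 4 colors are needed.
So 3 colors are not enough.

No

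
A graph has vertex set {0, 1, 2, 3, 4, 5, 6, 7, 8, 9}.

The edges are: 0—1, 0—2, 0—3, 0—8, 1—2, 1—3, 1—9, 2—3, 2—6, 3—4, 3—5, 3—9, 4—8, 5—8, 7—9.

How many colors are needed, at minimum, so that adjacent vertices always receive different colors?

0, 1, 2, 3 are pairwise adjacent (a clique of size 4), so at least 4 colors are needed.
One proper 4-coloring: 0=d, 1=b, 2=c, 3=a, 4=b, 5=b, 6=a, 7=a, 8=a, 9=c. Each edge has distinct colors on its endpoints.

4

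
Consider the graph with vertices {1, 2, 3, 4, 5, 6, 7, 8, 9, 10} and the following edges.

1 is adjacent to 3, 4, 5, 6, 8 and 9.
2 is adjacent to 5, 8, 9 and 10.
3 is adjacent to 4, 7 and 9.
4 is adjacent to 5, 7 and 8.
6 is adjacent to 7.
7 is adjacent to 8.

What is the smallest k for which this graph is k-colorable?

1, 3, 9 are pairwise adjacent, so at least 3 colors are needed.
A valid assignment using 3 colors: 1=a, 2=a, 3=c, 4=b, 5=c, 6=b, 7=a, 8=c, 9=b, 10=b. No two adjacent vertices share a color.

3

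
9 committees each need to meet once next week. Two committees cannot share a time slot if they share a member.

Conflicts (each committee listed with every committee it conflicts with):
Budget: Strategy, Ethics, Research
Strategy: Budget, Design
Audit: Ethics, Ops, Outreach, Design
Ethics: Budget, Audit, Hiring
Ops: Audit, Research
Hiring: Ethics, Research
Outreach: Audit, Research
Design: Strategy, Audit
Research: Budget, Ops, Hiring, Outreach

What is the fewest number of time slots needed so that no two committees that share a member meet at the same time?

3

The cycle Ethics-Audit-Ops-Research-Hiring-Ethics has odd length 5, so it cannot be 2-colored; at least 3 time slots are needed.
3 time slots suffice: Budget=3, Strategy=1, Audit=1, Ethics=2, Ops=2, Hiring=3, Outreach=2, Design=2, Research=1. No two conflicting committees share a time slot.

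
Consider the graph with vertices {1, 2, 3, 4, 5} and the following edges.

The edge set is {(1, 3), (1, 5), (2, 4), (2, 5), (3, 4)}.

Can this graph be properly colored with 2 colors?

The cycle 3-1-5-2-4-3 has odd length 5, so it cannot be 2-colored; at least 3 colors are needed.
So 2 colors are not enough.

No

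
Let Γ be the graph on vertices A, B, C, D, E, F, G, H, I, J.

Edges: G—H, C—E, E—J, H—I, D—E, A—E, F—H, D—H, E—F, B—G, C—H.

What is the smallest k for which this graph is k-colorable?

D and E are adjacent, so at least 2 colors are needed.
2 colors suffice: color 1 → {B, E, H}; color 2 → {A, C, D, F, G, I, J}. Every edge joins two different colors.

2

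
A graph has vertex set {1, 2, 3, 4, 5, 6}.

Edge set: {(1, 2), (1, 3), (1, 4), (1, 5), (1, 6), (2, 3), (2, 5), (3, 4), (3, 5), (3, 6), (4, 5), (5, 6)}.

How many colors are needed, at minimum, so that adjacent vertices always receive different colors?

4

1, 3, 4, 5 form a clique, so at least 4 colors are needed.
4 colors suffice: color a → {5}; color b → {1}; color c → {3}; color d → {2, 4, 6}. No two adjacent vertices share a color.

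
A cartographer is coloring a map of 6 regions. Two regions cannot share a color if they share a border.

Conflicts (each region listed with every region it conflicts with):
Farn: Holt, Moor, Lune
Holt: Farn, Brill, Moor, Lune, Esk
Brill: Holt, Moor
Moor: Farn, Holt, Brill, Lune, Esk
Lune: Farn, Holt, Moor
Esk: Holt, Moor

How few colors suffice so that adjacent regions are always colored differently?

Farn, Holt, Moor, Lune are mutually in conflict, so at least 4 colors are needed.
One proper 4-coloring: Farn=4, Holt=2, Brill=3, Moor=1, Lune=3, Esk=3. No two conflicting regions share a color.

4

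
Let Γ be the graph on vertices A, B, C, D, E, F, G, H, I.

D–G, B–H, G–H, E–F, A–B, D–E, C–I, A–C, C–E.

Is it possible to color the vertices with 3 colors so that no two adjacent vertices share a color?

The chromatic number is 3. The cycle H-B-A-C-E-D-G-H has odd length 7, so it cannot be 2-colored; at least 3 colors are needed.
3 colors suffice: color red → {C, D, F, H}; color blue → {A, E, G, I}; color green → {B}.
That is already a proper 3-coloring.

Yes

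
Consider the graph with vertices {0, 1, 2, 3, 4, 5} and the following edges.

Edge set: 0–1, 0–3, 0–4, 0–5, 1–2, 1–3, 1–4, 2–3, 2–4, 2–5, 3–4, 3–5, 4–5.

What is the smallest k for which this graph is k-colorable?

4

0, 3, 4, 5 are mutually adjacent (a clique of size 4), so at least 4 colors are needed.
4 colors suffice: color a → {4}; color b → {3}; color c → {0, 2}; color d → {1, 5}. No two adjacent vertices share a color.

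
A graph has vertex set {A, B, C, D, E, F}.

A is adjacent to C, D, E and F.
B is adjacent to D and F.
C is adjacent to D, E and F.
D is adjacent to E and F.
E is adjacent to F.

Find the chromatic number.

A, C, D, E, F are pairwise adjacent (a clique of size 5), so at least 5 colors are needed.
One proper 5-coloring: A=4, B=3, C=3, D=2, E=5, F=1. No two adjacent vertices share a color.

5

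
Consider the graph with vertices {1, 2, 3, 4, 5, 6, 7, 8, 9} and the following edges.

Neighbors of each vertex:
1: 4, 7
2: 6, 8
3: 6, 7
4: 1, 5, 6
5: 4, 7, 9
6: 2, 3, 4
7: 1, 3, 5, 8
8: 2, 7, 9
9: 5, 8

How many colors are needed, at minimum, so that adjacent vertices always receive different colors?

The cycle 5-7-3-6-4-5 has odd length 5, so it cannot be 2-colored; at least 3 colors are needed.
3 colors suffice: 1=blue, 2=green, 3=blue, 4=green, 5=blue, 6=red, 7=red, 8=blue, 9=red. No two adjacent vertices share a color.

3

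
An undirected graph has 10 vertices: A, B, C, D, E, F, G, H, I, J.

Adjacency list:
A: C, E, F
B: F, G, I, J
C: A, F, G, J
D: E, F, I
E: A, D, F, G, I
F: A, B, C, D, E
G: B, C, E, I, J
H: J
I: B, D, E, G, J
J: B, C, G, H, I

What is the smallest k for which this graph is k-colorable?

4

B, G, I, J are pairwise adjacent (a clique of size 4), so at least 4 colors are needed.
A valid assignment using 4 colors: A=4, B=4, C=2, D=4, E=3, F=1, G=1, H=1, I=2, J=3. Each edge has distinct colors on its endpoints.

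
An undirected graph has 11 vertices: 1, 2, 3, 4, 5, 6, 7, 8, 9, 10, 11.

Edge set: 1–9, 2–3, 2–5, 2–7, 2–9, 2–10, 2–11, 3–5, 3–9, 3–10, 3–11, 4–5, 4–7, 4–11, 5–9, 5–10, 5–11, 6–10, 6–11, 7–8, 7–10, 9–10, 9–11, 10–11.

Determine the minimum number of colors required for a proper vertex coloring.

2, 3, 5, 9, 10, 11 are pairwise adjacent (a clique of size 6), so at least 6 colors are needed.
6 colors suffice: color red → {1, 7, 11}; color blue → {4, 8, 10}; color green → {6, 9}; color yellow → {5}; color purple → {2}; color orange → {3}. Every edge joins two different colors.

6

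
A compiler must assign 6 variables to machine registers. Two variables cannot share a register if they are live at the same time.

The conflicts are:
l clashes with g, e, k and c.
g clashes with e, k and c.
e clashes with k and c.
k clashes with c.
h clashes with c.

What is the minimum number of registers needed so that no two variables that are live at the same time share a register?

l, g, e, k, c all conflict with each other, so at least 5 registers are needed.
5 registers suffice: register 1 → {c}; register 2 → {k, h}; register 3 → {e}; register 4 → {l}; register 5 → {g}. Every pair that conflicts lands in different registers.

5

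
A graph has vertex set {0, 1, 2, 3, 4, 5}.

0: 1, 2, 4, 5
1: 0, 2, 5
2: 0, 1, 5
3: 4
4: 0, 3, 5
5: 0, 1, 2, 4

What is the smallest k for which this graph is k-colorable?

0, 1, 2, 5 form a clique, so at least 4 colors are needed.
4 colors suffice: 0=blue, 1=green, 2=yellow, 3=red, 4=green, 5=red. Every edge joins two different colors.

4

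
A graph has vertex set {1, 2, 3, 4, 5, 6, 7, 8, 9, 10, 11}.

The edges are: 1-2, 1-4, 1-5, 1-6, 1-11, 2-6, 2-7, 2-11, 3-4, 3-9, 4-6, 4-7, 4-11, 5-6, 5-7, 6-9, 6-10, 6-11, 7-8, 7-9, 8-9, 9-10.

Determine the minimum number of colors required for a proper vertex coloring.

4

1, 2, 6, 11 are mutually adjacent (a clique of size 4), so at least 4 colors are needed.
4 colors suffice: color red → {3, 6, 7}; color blue → {1, 9}; color green → {2, 4, 5, 8, 10}; color yellow → {11}. Each edge has distinct colors on its endpoints.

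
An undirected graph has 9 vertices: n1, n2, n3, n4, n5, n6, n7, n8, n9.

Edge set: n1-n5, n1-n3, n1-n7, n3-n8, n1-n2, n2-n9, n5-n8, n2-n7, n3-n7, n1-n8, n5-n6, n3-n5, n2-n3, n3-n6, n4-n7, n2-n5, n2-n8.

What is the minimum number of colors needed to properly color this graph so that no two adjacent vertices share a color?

n1, n2, n3, n5, n8 are mutually adjacent (a clique of size 5), so at least 5 colors are needed.
5 colors suffice: color red → {n2, n4, n6}; color blue → {n3, n9}; color green → {n1}; color yellow → {n5, n7}; color purple → {n8}. No two adjacent vertices share a color.

5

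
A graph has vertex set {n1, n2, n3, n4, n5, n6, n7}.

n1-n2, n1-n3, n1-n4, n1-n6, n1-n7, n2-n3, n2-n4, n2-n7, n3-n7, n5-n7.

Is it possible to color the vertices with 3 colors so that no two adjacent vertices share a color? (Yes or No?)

No

n1, n2, n3, n7 are pairwise adjacent (a clique of size 4), so at least 4 colors are needed.
So 3 colors are not enough.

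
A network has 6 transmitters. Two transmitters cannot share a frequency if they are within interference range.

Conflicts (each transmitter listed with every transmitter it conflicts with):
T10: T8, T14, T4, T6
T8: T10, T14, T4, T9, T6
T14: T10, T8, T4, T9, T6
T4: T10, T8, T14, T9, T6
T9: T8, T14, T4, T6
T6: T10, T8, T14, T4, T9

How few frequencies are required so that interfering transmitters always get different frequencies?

T8, T14, T4, T9, T6 are mutually in conflict, so at least 5 frequencies are needed.
Using 5 frequencies: T10=5, T8=4, T14=3, T4=2, T9=5, T6=1. Every pair that conflicts lands in different frequencies.

5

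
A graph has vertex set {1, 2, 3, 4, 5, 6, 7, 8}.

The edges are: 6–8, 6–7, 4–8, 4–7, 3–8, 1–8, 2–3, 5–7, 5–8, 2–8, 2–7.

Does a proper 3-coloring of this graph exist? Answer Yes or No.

The chromatic number is 3. 2, 3, 8 are pairwise adjacent, so at least 3 colors are needed.
3 colors suffice: color red → {7, 8}; color blue → {1, 2, 4, 5, 6}; color green → {3}.
That is already a proper 3-coloring.

Yes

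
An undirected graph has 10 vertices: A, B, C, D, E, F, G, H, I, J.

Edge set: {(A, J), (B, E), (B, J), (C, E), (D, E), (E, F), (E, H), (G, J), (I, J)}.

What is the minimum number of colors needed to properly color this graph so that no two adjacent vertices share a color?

2

D and E are adjacent, so at least 2 colors are needed.
2 colors suffice: color 1 → {E, J}; color 2 → {A, B, C, D, F, G, H, I}. No two adjacent vertices share a color.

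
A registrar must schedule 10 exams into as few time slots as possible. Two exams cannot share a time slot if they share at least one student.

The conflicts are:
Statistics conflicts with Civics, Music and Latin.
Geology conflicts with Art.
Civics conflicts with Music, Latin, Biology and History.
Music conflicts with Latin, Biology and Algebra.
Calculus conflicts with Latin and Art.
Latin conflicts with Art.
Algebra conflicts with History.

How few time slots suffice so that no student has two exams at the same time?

Statistics, Civics, Music, Latin pairwise conflict, so at least 4 time slots are needed.
4 time slots suffice: time slot 1 → {Geology, Latin, Biology, History}; time slot 2 → {Music, Art}; time slot 3 → {Civics, Calculus, Algebra}; time slot 4 → {Statistics}. No two conflicting exams share a time slot.

4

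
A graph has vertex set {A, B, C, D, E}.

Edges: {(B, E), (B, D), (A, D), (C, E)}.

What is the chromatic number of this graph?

C and E are adjacent, so at least 2 colors are needed.
A valid assignment using 2 colors: A=2, B=2, C=2, D=1, E=1. Every edge joins two different colors.

2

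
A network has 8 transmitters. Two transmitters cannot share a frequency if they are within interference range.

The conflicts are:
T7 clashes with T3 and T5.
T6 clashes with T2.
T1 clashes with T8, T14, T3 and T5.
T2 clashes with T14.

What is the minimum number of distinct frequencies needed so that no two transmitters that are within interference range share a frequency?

T1 and T5 conflict, so at least 2 frequencies are needed.
2 frequencies suffice: frequency 1 → {T7, T1, T2}; frequency 2 → {T6, T8, T14, T3, T5}. Each listed conflict is separated.

2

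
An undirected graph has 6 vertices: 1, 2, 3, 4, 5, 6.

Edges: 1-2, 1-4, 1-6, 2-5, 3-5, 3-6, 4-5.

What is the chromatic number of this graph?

The cycle 6-1-2-5-3-6 has odd length 5, so it cannot be 2-colored; at least 3 colors are needed.
3 colors suffice: color red → {1, 5}; color blue → {2, 3, 4}; color green → {6}. Each edge has distinct colors on its endpoints.

3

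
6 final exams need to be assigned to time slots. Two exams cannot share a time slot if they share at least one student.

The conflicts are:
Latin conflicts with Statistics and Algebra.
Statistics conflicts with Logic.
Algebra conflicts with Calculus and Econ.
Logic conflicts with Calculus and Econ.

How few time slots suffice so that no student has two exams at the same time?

3

The cycle Algebra-Latin-Statistics-Logic-Calculus-Algebra has odd length 5, so it cannot be 2-colored; at least 3 time slots are needed.
3 time slots suffice: time slot 1 → {Algebra, Logic}; time slot 2 → {Statistics, Calculus, Econ}; time slot 3 → {Latin}. No two conflicting exams share a time slot.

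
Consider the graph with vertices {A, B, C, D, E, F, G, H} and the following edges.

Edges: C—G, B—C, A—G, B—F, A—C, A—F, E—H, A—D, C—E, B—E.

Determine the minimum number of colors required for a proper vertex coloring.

A, C, G are mutually adjacent, so at least 3 colors are needed.
One proper 3-coloring: A=1, B=1, C=2, D=2, E=3, F=2, G=3, H=1. No two adjacent vertices share a color.

3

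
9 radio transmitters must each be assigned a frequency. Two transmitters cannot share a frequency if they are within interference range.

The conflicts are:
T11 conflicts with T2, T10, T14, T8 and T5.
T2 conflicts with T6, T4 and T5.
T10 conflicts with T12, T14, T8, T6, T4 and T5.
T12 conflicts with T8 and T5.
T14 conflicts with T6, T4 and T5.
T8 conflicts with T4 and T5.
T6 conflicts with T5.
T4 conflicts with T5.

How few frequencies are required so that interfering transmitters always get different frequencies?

T10, T8, T4, T5 are mutually in conflict, so at least 4 frequencies are needed.
4 frequencies suffice: T11=4, T2=2, T10=2, T12=4, T14=3, T8=3, T6=4, T4=4, T5=1. No two conflicting transmitters share a frequency.

4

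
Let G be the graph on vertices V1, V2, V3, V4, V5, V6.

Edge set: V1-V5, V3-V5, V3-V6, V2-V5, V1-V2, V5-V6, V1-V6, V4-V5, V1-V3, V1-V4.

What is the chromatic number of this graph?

V1, V3, V5, V6 form a clique, so at least 4 colors are needed.
A valid assignment using 4 colors: V1=1, V2=3, V3=4, V4=3, V5=2, V6=3. Every edge joins two different colors.

4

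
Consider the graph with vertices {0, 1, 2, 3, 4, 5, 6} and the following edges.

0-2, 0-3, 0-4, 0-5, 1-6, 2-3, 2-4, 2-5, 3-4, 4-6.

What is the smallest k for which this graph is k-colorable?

0, 2, 3, 4 are mutually adjacent (a clique of size 4), so at least 4 colors are needed.
4 colors suffice: 0=blue, 1=red, 2=green, 3=yellow, 4=red, 5=red, 6=blue. Each edge has distinct colors on its endpoints.

4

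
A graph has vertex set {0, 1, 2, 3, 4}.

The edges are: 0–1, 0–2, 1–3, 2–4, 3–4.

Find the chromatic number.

3

The cycle 2-4-3-1-0-2 has odd length 5, so it cannot be 2-colored; at least 3 colors are needed.
A valid assignment using 3 colors: 0=green, 1=blue, 2=red, 3=red, 4=blue. Every edge joins two different colors.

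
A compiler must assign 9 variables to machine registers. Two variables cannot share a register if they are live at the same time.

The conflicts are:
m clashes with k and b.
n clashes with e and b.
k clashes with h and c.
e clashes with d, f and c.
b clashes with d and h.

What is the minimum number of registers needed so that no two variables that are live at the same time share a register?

2

k and h conflict, so at least 2 registers are needed.
A valid assignment using 2 registers: m=2, n=2, k=1, e=1, b=1, d=2, h=2, f=2, c=2. Every pair that conflicts lands in different registers.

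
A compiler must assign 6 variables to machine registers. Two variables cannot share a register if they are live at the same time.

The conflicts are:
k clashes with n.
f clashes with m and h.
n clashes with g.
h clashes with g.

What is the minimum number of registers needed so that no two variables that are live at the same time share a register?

k and n conflict, so at least 2 registers are needed.
2 registers suffice: register 1 → {n, m, h}; register 2 → {k, f, g}. No two conflicting variables share a register.

2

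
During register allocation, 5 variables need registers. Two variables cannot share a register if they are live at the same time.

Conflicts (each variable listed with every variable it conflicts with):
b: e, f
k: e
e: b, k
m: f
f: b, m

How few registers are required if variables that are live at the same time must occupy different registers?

2

k and e conflict, so at least 2 registers are needed.
2 registers suffice: register 1 → {e, f}; register 2 → {b, k, m}. Each listed conflict is separated.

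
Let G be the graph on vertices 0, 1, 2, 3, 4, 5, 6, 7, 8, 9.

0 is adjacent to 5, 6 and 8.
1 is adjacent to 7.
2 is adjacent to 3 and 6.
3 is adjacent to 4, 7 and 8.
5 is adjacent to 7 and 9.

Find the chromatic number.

3

The cycle 3-2-6-0-8-3 has odd length 5, so it cannot be 2-colored; at least 3 colors are needed.
3 colors suffice: color red → {1, 3, 5, 6}; color blue → {0, 2, 4, 7, 9}; color green → {8}. No two adjacent vertices share a color.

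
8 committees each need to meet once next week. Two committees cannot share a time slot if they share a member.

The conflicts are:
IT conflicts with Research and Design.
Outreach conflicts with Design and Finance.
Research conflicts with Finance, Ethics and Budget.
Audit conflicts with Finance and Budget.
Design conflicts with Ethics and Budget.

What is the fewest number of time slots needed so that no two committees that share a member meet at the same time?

3

The cycle Budget-Audit-Finance-Outreach-Design-Budget has odd length 5, so it cannot be 2-colored; at least 3 time slots are needed.
Using 3 time slots: IT=2, Outreach=3, Research=1, Audit=1, Design=1, Finance=2, Ethics=2, Budget=2. No two conflicting committees share a time slot.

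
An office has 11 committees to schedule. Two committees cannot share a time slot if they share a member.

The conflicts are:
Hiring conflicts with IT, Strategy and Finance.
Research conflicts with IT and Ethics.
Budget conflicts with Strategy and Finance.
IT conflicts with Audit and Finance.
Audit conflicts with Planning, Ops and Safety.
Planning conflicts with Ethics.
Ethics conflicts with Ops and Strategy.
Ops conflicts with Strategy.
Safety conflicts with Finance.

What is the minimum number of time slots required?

Ethics, Ops, Strategy all conflict with each other, so at least 3 time slots are needed.
3 time slots suffice: time slot 1 → {Audit, Ethics, Finance}; time slot 2 → {IT, Planning, Strategy, Safety}; time slot 3 → {Hiring, Research, Budget, Ops}. No two conflicting committees share a time slot.

3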